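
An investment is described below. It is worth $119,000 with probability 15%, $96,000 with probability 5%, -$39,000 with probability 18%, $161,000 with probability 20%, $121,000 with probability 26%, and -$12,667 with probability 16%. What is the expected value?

$77,263.28

EV = 0.15 × 119000 + 0.05 × 96000 + 0.18 × (-39000) + 0.2 × 161000 + 0.26 × 121000 + 0.16 × (-12667) = 17850 + 4800 − 7020 + 32200 + 31460 − 2026.72 = 77263.28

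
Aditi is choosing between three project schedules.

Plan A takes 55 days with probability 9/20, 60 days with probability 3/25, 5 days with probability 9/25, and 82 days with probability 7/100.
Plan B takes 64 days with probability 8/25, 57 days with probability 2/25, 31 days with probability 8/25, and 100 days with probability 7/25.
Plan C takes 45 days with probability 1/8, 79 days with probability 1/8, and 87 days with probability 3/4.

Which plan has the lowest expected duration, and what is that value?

Plan A = 9/20 × 55 + 3/25 × 60 + 9/25 × 5 + 7/100 × 82 = 24.75 + 7.2 + 1.8 + 5.74 = 39.49
Plan B = 8/25 × 64 + 2/25 × 57 + 8/25 × 31 + 7/25 × 100 = 20.48 + 4.56 + 9.92 + 28 = 62.96
Plan C = 1/8 × 45 + 1/8 × 79 + 3/4 × 87 = 5.625 + 9.875 + 65.25 = 80.75

Plan A (39.49 days)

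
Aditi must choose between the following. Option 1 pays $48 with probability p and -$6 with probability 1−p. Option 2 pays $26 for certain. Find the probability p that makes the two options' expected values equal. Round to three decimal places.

p·48 + (1−p)·(-6) = 26
54p − 6 = 26
p = (26 + 6) / 54

p = 0.593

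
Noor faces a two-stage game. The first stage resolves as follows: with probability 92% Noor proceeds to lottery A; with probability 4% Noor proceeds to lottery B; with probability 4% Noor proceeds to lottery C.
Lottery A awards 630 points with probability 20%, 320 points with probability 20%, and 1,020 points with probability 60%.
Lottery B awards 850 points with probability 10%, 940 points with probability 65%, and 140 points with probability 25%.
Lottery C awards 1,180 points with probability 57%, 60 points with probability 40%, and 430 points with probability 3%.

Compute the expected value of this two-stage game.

795.46 points

EV(A) = 0.2 × 630 + 0.2 × 320 + 0.6 × 1020 = 126 + 64 + 612 = 802
EV(B) = 0.1 × 850 + 0.65 × 940 + 0.25 × 140 = 85 + 611 + 35 = 731
EV(C) = 0.57 × 1180 + 0.4 × 60 + 0.03 × 430 = 672.6 + 24 + 12.9 = 709.5
Overall = 0.92 × 802 + 0.04 × 731 + 0.04 × 709.5 = 737.84 + 29.24 + 28.38 = 795.46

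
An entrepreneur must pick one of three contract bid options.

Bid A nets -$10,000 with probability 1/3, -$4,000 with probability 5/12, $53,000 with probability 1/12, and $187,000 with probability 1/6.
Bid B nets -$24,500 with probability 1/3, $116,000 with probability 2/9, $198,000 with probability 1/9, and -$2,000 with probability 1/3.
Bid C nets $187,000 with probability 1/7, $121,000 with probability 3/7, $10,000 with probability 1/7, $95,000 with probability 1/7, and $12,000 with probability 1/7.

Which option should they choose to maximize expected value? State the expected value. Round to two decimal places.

Bid A = 1/3 × (-10000) + 5/12 × (-4000) + 1/12 × 53000 + 1/6 × 187000 = -3333.3333 − 1666.6667 + 4416.6667 + 31166.6667 = 30583.3333
Bid B = 1/3 × (-24500) + 2/9 × 116000 + 1/9 × 198000 + 1/3 × (-2000) = -8166.6667 + 25777.7778 + 22000 − 666.6667 = 38944.4444
Bid C = 1/7 × 187000 + 3/7 × 121000 + 1/7 × 10000 + 1/7 × 95000 + 1/7 × 12000 = 26714.2857 + 51857.1429 + 1428.5714 + 13571.4286 + 1714.2857 = 95285.7143

Bid C ($95,285.71)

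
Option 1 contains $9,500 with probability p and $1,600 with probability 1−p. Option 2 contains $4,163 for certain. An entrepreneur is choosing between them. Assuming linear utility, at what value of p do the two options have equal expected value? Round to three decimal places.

p·9500 + (1−p)·1600 = 4163
7900p + 1600 = 4163
p = (4163 − 1600) / 7900

p = 0.324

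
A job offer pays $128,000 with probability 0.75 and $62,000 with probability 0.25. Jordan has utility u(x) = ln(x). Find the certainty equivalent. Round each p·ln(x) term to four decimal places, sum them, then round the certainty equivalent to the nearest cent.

$106,777.23

E[u] = 0.75·ln(128000) + 0.25·ln(62000) = 8.8198 + 2.7587 = 11.5785
CE = e^11.5785 ≈ 106777.23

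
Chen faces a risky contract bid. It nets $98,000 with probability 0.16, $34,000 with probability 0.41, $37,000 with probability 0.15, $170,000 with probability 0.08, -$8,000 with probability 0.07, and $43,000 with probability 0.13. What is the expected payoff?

$53,800

EV = 0.16 × 98000 + 0.41 × 34000 + 0.15 × 37000 + 0.08 × 170000 + 0.07 × (-8000) + 0.13 × 43000 = 15680 + 13940 + 5550 + 13600 − 560 + 5590 = 53800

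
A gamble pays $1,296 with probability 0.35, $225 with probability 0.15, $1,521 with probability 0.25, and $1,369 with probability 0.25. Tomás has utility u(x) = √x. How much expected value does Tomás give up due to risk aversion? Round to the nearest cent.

E[u] = 0.35·√1296 + 0.15·√225 + 0.25·√1521 + 0.25·√1369 = 0.35·36 + 0.15·15 + 0.25·39 + 0.25·37 = 33.85
CE = (33.85)² = 1145.8225
Risk premium = EV − CE = 1209.85 − 1145.8225 = 64.0275

$64.03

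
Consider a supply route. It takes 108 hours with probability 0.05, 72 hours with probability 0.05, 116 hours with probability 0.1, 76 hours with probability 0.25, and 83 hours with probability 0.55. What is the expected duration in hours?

EV = 0.05 × 108 + 0.05 × 72 + 0.1 × 116 + 0.25 × 76 + 0.55 × 83 = 5.4 + 3.6 + 11.6 + 19 + 45.65 = 85.25

85.25 hours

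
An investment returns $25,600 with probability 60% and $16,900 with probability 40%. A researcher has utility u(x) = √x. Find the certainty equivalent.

E[u] = 0.6·√25600 + 0.4·√16900 = 0.6·160 + 0.4·130 = 148
CE = (148)² = 21904

$21,904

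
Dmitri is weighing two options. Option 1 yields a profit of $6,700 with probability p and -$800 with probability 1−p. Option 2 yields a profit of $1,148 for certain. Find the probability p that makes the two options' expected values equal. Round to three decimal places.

p·6700 + (1−p)·(-800) = 1148
7500p − 800 = 1148
p = (1148 + 800) / 7500

p = 0.260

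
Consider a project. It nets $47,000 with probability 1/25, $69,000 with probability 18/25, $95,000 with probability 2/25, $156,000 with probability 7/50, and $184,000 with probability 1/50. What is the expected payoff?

EV = 1/25 × 47000 + 18/25 × 69000 + 2/25 × 95000 + 7/50 × 156000 + 1/50 × 184000 = 1880 + 49680 + 7600 + 21840 + 3680 = 84680

$84,680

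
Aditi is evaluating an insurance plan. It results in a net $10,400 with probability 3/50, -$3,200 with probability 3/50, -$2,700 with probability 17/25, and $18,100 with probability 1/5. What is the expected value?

EV = 3/50 × 10400 + 3/50 × (-3200) + 17/25 × (-2700) + 1/5 × 18100 = 624 − 192 − 1836 + 3620 = 2216

$2,216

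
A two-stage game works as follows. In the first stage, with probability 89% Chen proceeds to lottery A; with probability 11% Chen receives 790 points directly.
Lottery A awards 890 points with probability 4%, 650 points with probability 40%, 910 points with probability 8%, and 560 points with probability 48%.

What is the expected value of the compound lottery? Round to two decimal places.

EV(A) = 0.04 × 890 + 0.4 × 650 + 0.08 × 910 + 0.48 × 560 = 35.6 + 260 + 72.8 + 268.8 = 637.2
Branch B: 790 (certain)
Overall = 0.89 × 637.2 + 0.11 × 790 = 567.108 + 86.9 = 654.008

654.01 points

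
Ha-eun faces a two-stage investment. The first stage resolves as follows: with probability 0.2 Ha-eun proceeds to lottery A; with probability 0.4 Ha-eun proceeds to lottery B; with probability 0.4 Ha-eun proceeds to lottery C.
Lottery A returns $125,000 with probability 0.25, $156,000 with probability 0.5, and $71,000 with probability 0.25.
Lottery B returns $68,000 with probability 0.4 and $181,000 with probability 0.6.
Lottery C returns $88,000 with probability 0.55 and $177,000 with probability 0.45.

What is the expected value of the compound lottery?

$130,940

EV(A) = 0.25 × 125000 + 0.5 × 156000 + 0.25 × 71000 = 31250 + 78000 + 17750 = 127000
EV(B) = 0.4 × 68000 + 0.6 × 181000 = 27200 + 108600 = 135800
EV(C) = 0.55 × 88000 + 0.45 × 177000 = 48400 + 79650 = 128050
Overall = 0.2 × 127000 + 0.4 × 135800 + 0.4 × 128050 = 25400 + 54320 + 51220 = 130940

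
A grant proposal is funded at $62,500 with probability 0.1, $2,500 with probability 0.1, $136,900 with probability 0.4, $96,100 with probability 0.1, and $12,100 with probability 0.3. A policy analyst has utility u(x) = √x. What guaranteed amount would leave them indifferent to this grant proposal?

$58,564

E[u] = 0.1·√62500 + 0.1·√2500 + 0.4·√136900 + 0.1·√96100 + 0.3·√12100 = 0.1·250 + 0.1·50 + 0.4·370 + 0.1·310 + 0.3·110 = 242
CE = (242)² = 58564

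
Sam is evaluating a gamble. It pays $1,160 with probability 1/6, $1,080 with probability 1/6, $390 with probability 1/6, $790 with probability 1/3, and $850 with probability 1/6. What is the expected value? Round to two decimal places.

$843.33

EV = 1/6 × 1160 + 1/6 × 1080 + 1/6 × 390 + 1/3 × 790 + 1/6 × 850 = 193.3333 + 180 + 65 + 263.3333 + 141.6667 = 843.3333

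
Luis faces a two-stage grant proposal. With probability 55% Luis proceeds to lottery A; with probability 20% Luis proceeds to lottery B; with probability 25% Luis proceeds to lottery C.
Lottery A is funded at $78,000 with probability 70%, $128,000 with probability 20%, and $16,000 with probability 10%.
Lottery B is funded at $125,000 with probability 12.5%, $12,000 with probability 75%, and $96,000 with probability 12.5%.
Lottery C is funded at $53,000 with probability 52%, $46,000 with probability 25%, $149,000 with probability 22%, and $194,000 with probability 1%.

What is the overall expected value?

EV(A) = 0.7 × 78000 + 0.2 × 128000 + 0.1 × 16000 = 54600 + 25600 + 1600 = 81800
EV(B) = 0.125 × 125000 + 0.75 × 12000 + 0.125 × 96000 = 15625 + 9000 + 12000 = 36625
EV(C) = 0.52 × 53000 + 0.25 × 46000 + 0.22 × 149000 + 0.01 × 194000 = 27560 + 11500 + 32780 + 1940 = 73780
Overall = 0.55 × 81800 + 0.2 × 36625 + 0.25 × 73780 = 44990 + 7325 + 18445 = 70760

$70,760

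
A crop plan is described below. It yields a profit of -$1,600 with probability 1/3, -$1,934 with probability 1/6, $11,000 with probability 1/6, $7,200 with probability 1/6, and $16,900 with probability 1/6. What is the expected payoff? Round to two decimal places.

EV = 1/3 × (-1600) + 1/6 × (-1934) + 1/6 × 11000 + 1/6 × 7200 + 1/6 × 16900 = -533.3333 − 322.3333 + 1833.3333 + 1200 + 2816.6667 = 4994.3333

$4,994.33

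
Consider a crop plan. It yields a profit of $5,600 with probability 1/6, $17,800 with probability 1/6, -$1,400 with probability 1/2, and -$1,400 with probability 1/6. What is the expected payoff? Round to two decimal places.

EV = 1/6 × 5600 + 1/6 × 17800 + 1/2 × (-1400) + 1/6 × (-1400) = 933.3333 + 2966.6667 − 700 − 233.3333 = 2966.6667

$2,966.67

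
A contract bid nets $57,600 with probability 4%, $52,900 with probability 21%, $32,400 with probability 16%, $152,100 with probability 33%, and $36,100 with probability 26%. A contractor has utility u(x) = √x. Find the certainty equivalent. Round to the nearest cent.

E[u] = 0.04·√57600 + 0.21·√52900 + 0.16·√32400 + 0.33·√152100 + 0.26·√36100 = 0.04·240 + 0.21·230 + 0.16·180 + 0.33·390 + 0.26·190 = 264.8
CE = (264.8)² = 70119.04

$70,119.04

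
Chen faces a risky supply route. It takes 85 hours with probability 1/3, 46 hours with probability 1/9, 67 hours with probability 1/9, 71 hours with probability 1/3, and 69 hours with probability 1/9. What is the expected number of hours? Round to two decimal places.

72.22 hours

EV = 1/3 × 85 + 1/9 × 46 + 1/9 × 67 + 1/3 × 71 + 1/9 × 69 = 28.3333 + 5.1111 + 7.4444 + 23.6667 + 7.6667 = 72.2222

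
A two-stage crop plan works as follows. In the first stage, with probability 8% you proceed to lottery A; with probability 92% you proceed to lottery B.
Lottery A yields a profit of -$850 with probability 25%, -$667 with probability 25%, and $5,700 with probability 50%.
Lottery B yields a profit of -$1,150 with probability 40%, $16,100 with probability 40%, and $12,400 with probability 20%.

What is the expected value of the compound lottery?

EV(A) = 0.25 × (-850) + 0.25 × (-667) + 0.5 × 5700 = -212.5 − 166.75 + 2850 = 2470.75
EV(B) = 0.4 × (-1150) + 0.4 × 16100 + 0.2 × 12400 = -460 + 6440 + 2480 = 8460
Overall = 0.08 × 2470.75 + 0.92 × 8460 = 197.66 + 7783.2 = 7980.86

$7,980.86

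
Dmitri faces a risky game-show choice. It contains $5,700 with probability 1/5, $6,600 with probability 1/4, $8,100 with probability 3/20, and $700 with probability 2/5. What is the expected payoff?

EV = 1/5 × 5700 + 1/4 × 6600 + 3/20 × 8100 + 2/5 × 700 = 1140 + 1650 + 1215 + 280 = 4285

$4,285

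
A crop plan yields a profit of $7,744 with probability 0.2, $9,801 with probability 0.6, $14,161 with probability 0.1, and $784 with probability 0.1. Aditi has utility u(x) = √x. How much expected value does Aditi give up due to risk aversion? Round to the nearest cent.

E[u] = 0.2·√7744 + 0.6·√9801 + 0.1·√14161 + 0.1·√784 = 0.2·88 + 0.6·99 + 0.1·119 + 0.1·28 = 91.7
CE = (91.7)² = 8408.89
Risk premium = EV − CE = 8923.9 − 8408.89 = 515.01

$515.01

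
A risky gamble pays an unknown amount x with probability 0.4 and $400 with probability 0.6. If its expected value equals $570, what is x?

x = $825

0.4·x + 0.6·400 = 570
0.4·x = 570 − 240 = 330
x = 330 / 0.4 = 825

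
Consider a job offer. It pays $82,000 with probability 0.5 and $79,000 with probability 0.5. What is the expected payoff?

EV = 0.5 × 82000 + 0.5 × 79000 = 41000 + 39500 = 80500

$80,500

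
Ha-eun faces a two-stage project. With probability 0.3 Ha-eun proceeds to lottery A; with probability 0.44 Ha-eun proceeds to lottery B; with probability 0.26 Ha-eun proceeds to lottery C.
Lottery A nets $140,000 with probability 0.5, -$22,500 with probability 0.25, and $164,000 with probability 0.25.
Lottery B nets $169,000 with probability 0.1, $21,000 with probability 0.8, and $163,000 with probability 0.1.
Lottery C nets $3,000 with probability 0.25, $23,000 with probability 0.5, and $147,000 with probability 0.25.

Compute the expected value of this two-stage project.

$66,352.50

EV(A) = 0.5 × 140000 + 0.25 × (-22500) + 0.25 × 164000 = 70000 − 5625 + 41000 = 105375
EV(B) = 0.1 × 169000 + 0.8 × 21000 + 0.1 × 163000 = 16900 + 16800 + 16300 = 50000
EV(C) = 0.25 × 3000 + 0.5 × 23000 + 0.25 × 147000 = 750 + 11500 + 36750 = 49000
Overall = 0.3 × 105375 + 0.44 × 50000 + 0.26 × 49000 = 31612.5 + 22000 + 12740 = 66352.5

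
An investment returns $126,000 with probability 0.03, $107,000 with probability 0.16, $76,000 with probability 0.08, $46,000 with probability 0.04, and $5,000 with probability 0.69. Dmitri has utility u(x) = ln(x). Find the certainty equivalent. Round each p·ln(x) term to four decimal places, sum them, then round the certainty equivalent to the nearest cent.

$12,218.42

E[u] = 0.03·ln(126000) + 0.16·ln(107000) + 0.08·ln(76000) + 0.04·ln(46000) + 0.69·ln(5000) = 0.3523 + 1.8529 + 0.8991 + 0.4295 + 5.8769 = 9.4107
CE = e^9.4107 ≈ 12218.42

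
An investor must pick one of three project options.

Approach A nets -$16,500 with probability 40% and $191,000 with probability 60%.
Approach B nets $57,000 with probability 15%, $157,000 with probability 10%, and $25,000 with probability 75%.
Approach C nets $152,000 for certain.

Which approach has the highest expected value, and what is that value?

Approach C ($152,000)

Approach A = 0.4 × (-16500) + 0.6 × 191000 = -6600 + 114600 = 108000
Approach B = 0.15 × 57000 + 0.1 × 157000 + 0.75 × 25000 = 8550 + 15700 + 18750 = 43000
Approach C: 152000 (certain)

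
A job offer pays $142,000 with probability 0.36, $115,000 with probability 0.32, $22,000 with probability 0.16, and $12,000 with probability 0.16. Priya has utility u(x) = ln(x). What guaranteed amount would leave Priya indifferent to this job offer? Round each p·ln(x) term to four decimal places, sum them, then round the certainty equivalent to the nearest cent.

E[u] = 0.36·ln(142000) + 0.32·ln(115000) + 0.16·ln(22000) + 0.16·ln(12000) = 4.2709 + 3.7289 + 1.5998 + 1.5028 = 11.1024
CE = e^11.1024 ≈ 66330.16

$66,330.16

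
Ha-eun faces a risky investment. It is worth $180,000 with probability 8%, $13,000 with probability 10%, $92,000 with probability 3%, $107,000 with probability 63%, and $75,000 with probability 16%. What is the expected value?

$97,870

EV = 0.08 × 180000 + 0.1 × 13000 + 0.03 × 92000 + 0.63 × 107000 + 0.16 × 75000 = 14400 + 1300 + 2760 + 67410 + 12000 = 97870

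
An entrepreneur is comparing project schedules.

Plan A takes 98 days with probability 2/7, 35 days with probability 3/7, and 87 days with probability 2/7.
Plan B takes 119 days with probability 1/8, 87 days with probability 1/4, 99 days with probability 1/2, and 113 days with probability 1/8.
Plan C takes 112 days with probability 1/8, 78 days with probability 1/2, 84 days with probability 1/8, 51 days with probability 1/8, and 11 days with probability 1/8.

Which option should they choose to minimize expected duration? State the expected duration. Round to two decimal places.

Plan A (67.86 days)

Plan A = 2/7 × 98 + 3/7 × 35 + 2/7 × 87 = 28 + 15 + 24.8571 = 67.8571
Plan B = 1/8 × 119 + 1/4 × 87 + 1/2 × 99 + 1/8 × 113 = 14.875 + 21.75 + 49.5 + 14.125 = 100.25
Plan C = 1/8 × 112 + 1/2 × 78 + 1/8 × 84 + 1/8 × 51 + 1/8 × 11 = 14 + 39 + 10.5 + 6.375 + 1.375 = 71.25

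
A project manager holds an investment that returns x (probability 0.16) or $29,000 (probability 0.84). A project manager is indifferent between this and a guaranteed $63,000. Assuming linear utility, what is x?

x = $241,500

0.16·x + 0.84·29000 = 63000
0.16·x = 63000 − 24360 = 38640
x = 38640 / 0.16 = 241500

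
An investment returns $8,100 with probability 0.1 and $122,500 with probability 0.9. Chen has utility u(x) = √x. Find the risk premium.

E[u] = 0.1·√8100 + 0.9·√122500 = 0.1·90 + 0.9·350 = 324
CE = (324)² = 104976
Risk premium = EV − CE = 111060 − 104976 = 6084

$6,084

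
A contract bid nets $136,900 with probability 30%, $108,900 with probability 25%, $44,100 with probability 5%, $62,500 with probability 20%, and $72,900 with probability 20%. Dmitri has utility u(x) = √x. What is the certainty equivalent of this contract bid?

E[u] = 0.3·√136900 + 0.25·√108900 + 0.05·√44100 + 0.2·√62500 + 0.2·√72900 = 0.3·370 + 0.25·330 + 0.05·210 + 0.2·250 + 0.2·270 = 308
CE = (308)² = 94864

$94,864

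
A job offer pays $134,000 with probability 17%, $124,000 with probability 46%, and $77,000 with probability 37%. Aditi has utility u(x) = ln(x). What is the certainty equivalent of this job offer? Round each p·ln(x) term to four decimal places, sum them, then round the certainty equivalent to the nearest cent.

E[u] = 0.17·ln(134000) + 0.46·ln(124000) + 0.37·ln(77000) = 2.0070 + 5.3949 + 4.1631 = 11.5650
CE = e^11.5650 ≈ 105345.43

$105,345.43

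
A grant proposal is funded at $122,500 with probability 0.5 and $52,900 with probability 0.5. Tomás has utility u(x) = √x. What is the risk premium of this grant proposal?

$3,600

E[u] = 0.5·√122500 + 0.5·√52900 = 0.5·350 + 0.5·230 = 290
CE = (290)² = 84100
Risk premium = EV − CE = 87700 − 84100 = 3600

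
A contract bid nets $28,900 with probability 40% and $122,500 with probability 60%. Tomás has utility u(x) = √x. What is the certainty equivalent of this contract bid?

E[u] = 0.4·√28900 + 0.6·√122500 = 0.4·170 + 0.6·350 = 278
CE = (278)² = 77284

$77,284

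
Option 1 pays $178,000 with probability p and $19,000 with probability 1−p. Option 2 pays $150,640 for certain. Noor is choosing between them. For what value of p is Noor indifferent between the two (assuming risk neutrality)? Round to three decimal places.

p·178000 + (1−p)·19000 = 150640
159000p + 19000 = 150640
p = (150640 − 19000) / 159000

p = 0.828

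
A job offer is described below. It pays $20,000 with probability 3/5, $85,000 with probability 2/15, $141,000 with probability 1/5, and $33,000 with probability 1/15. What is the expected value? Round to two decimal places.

EV = 3/5 × 20000 + 2/15 × 85000 + 1/5 × 141000 + 1/15 × 33000 = 12000 + 11333.3333 + 28200 + 2200 = 53733.3333

$53,733.33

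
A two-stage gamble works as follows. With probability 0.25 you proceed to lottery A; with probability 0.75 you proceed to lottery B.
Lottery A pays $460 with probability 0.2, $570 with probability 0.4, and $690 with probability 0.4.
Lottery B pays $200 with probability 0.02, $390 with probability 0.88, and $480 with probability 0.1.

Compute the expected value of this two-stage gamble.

EV(A) = 0.2 × 460 + 0.4 × 570 + 0.4 × 690 = 92 + 228 + 276 = 596
EV(B) = 0.02 × 200 + 0.88 × 390 + 0.1 × 480 = 4 + 343.2 + 48 = 395.2
Overall = 0.25 × 596 + 0.75 × 395.2 = 149 + 296.4 = 445.4

$445.40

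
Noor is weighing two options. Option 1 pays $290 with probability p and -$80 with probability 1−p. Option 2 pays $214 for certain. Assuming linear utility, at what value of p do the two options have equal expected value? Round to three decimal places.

p = 0.795

p·290 + (1−p)·(-80) = 214
370p − 80 = 214
p = (214 + 80) / 370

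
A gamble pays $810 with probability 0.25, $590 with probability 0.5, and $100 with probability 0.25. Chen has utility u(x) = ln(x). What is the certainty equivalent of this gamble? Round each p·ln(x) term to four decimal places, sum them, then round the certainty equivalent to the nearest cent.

$409.81

E[u] = 0.25·ln(810) + 0.5·ln(590) + 0.25·ln(100) = 1.6743 + 3.1901 + 1.1513 = 6.0157
CE = e^6.0157 ≈ 409.81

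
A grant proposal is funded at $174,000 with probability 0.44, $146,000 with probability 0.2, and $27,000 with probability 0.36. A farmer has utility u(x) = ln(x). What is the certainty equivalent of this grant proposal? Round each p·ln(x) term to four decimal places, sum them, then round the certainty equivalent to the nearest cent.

E[u] = 0.44·ln(174000) + 0.2·ln(146000) + 0.36·ln(27000) = 5.3094 + 2.3783 + 3.6733 = 11.3610
CE = e^11.3610 ≈ 85905.23

$85,905.23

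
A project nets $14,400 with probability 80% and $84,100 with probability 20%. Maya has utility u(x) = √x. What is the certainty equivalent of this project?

$23,716

E[u] = 0.8·√14400 + 0.2·√84100 = 0.8·120 + 0.2·290 = 154
CE = (154)² = 23716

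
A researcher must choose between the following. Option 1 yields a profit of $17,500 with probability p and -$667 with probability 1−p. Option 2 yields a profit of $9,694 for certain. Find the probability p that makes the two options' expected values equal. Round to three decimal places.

p = 0.570

p·17500 + (1−p)·(-667) = 9694
18167p − 667 = 9694
p = (9694 + 667) / 18167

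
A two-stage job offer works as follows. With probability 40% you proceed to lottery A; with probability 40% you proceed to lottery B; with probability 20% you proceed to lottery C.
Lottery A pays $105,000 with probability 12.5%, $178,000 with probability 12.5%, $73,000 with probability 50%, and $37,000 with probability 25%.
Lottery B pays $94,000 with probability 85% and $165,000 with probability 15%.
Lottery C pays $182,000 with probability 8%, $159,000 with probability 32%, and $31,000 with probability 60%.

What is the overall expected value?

$91,118

EV(A) = 0.125 × 105000 + 0.125 × 178000 + 0.5 × 73000 + 0.25 × 37000 = 13125 + 22250 + 36500 + 9250 = 81125
EV(B) = 0.85 × 94000 + 0.15 × 165000 = 79900 + 24750 = 104650
EV(C) = 0.08 × 182000 + 0.32 × 159000 + 0.6 × 31000 = 14560 + 50880 + 18600 = 84040
Overall = 0.4 × 81125 + 0.4 × 104650 + 0.2 × 84040 = 32450 + 41860 + 16808 = 91118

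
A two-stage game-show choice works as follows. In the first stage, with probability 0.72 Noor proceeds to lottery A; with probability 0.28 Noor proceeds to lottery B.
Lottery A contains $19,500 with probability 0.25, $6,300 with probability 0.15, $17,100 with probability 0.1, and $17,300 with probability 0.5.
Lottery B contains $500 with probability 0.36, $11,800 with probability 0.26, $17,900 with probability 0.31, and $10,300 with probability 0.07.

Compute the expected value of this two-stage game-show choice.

EV(A) = 0.25 × 19500 + 0.15 × 6300 + 0.1 × 17100 + 0.5 × 17300 = 4875 + 945 + 1710 + 8650 = 16180
EV(B) = 0.36 × 500 + 0.26 × 11800 + 0.31 × 17900 + 0.07 × 10300 = 180 + 3068 + 5549 + 721 = 9518
Overall = 0.72 × 16180 + 0.28 × 9518 = 11649.6 + 2665.04 = 14314.64

$14,314.64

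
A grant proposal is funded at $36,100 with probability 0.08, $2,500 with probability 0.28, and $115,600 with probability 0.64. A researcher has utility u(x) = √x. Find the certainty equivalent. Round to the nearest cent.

$60,910.24

E[u] = 0.08·√36100 + 0.28·√2500 + 0.64·√115600 = 0.08·190 + 0.28·50 + 0.64·340 = 246.8
CE = (246.8)² = 60910.24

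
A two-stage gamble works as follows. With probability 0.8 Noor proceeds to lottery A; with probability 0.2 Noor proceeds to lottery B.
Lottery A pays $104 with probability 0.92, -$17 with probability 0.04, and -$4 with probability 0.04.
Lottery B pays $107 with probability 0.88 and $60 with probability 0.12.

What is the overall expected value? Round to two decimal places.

$96.14

EV(A) = 0.92 × 104 + 0.04 × (-17) + 0.04 × (-4) = 95.68 − 0.68 − 0.16 = 94.84
EV(B) = 0.88 × 107 + 0.12 × 60 = 94.16 + 7.2 = 101.36
Overall = 0.8 × 94.84 + 0.2 × 101.36 = 75.872 + 20.272 = 96.144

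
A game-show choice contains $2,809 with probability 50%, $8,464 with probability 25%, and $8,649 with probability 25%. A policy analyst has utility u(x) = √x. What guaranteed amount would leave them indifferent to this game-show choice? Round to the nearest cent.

E[u] = 0.5·√2809 + 0.25·√8464 + 0.25·√8649 = 0.5·53 + 0.25·92 + 0.25·93 = 72.75
CE = (72.75)² = 5292.5625

$5,292.56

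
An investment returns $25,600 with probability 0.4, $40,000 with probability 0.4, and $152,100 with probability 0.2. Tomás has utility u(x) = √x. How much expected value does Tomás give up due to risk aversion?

E[u] = 0.4·√25600 + 0.4·√40000 + 0.2·√152100 = 0.4·160 + 0.4·200 + 0.2·390 = 222
CE = (222)² = 49284
Risk premium = EV − CE = 56660 − 49284 = 7376

$7,376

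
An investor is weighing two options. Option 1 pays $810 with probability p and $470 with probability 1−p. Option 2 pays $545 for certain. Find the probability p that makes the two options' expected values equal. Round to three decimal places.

p·810 + (1−p)·470 = 545
340p + 470 = 545
p = (545 − 470) / 340

p = 0.221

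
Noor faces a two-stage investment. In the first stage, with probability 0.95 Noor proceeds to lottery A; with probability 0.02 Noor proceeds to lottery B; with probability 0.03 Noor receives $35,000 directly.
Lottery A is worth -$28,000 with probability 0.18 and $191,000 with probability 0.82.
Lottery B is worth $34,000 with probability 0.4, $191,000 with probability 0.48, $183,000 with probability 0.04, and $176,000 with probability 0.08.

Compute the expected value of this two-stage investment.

EV(A) = 0.18 × (-28000) + 0.82 × 191000 = -5040 + 156620 = 151580
EV(B) = 0.4 × 34000 + 0.48 × 191000 + 0.04 × 183000 + 0.08 × 176000 = 13600 + 91680 + 7320 + 14080 = 126680
Branch C: 35000 (certain)
Overall = 0.95 × 151580 + 0.02 × 126680 + 0.03 × 35000 = 144001 + 2533.6 + 1050 = 147584.6

$147,584.60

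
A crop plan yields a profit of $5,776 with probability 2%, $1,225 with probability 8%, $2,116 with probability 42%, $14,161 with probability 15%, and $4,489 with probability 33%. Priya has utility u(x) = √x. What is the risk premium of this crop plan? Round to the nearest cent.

$662.80

E[u] = 0.02·√5776 + 0.08·√1225 + 0.42·√2116 + 0.15·√14161 + 0.33·√4489 = 0.02·76 + 0.08·35 + 0.42·46 + 0.15·119 + 0.33·67 = 63.6
CE = (63.6)² = 4044.96
Risk premium = EV − CE = 4707.76 − 4044.96 = 662.8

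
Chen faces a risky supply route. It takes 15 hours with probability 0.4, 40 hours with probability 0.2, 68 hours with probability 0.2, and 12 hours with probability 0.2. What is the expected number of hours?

EV = 0.4 × 15 + 0.2 × 40 + 0.2 × 68 + 0.2 × 12 = 6 + 8 + 13.6 + 2.4 = 30

30 hours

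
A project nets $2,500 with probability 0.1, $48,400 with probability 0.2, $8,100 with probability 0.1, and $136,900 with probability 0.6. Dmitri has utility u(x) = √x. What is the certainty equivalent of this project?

E[u] = 0.1·√2500 + 0.2·√48400 + 0.1·√8100 + 0.6·√136900 = 0.1·50 + 0.2·220 + 0.1·90 + 0.6·370 = 280
CE = (280)² = 78400

$78,400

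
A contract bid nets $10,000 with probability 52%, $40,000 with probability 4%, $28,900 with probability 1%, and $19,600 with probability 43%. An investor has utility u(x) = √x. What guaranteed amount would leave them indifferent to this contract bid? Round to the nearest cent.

$14,859.61

E[u] = 0.52·√10000 + 0.04·√40000 + 0.01·√28900 + 0.43·√19600 = 0.52·100 + 0.04·200 + 0.01·170 + 0.43·140 = 121.9
CE = (121.9)² = 14859.61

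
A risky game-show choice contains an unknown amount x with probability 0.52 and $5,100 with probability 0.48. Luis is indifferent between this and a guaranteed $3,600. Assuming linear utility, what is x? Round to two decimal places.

x = $2,215.38

0.52·x + 0.48·5100 = 3600
0.52·x = 3600 − 2448 = 1152
x = 1152 / 0.52 = 2215.3846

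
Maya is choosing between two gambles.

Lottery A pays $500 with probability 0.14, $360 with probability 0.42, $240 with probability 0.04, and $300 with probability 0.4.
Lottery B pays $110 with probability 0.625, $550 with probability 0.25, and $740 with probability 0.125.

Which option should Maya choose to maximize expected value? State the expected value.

Lottery A ($350.80)

Lottery A = 0.14 × 500 + 0.42 × 360 + 0.04 × 240 + 0.4 × 300 = 70 + 151.2 + 9.6 + 120 = 350.8
Lottery B = 0.625 × 110 + 0.25 × 550 + 0.125 × 740 = 68.75 + 137.5 + 92.5 = 298.75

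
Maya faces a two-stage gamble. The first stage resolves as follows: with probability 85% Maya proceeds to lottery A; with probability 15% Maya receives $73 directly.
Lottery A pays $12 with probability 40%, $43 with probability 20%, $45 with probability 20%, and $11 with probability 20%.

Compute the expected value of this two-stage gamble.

EV(A) = 0.4 × 12 + 0.2 × 43 + 0.2 × 45 + 0.2 × 11 = 4.8 + 8.6 + 9 + 2.2 = 24.6
Branch B: 73 (certain)
Overall = 0.85 × 24.6 + 0.15 × 73 = 20.91 + 10.95 = 31.86

$31.86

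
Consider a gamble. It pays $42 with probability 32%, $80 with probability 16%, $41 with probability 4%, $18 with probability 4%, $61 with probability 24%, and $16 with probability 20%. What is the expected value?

$46.44

EV = 0.32 × 42 + 0.16 × 80 + 0.04 × 41 + 0.04 × 18 + 0.24 × 61 + 0.2 × 16 = 13.44 + 12.8 + 1.64 + 0.72 + 14.64 + 3.2 = 46.44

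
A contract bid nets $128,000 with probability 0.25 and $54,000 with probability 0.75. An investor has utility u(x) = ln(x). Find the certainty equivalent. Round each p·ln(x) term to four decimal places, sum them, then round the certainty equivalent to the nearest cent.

E[u] = 0.25·ln(128000) + 0.75·ln(54000) = 2.9399 + 8.1726 = 11.1125
CE = e^11.1125 ≈ 67003.49

$67,003.49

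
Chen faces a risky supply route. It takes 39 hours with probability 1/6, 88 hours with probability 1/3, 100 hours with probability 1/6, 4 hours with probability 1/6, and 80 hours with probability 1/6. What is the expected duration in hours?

EV = 1/6 × 39 + 1/3 × 88 + 1/6 × 100 + 1/6 × 4 + 1/6 × 80 = 6.5 + 29.3333 + 16.6667 + 0.6667 + 13.3333 = 66.5

66.5 hours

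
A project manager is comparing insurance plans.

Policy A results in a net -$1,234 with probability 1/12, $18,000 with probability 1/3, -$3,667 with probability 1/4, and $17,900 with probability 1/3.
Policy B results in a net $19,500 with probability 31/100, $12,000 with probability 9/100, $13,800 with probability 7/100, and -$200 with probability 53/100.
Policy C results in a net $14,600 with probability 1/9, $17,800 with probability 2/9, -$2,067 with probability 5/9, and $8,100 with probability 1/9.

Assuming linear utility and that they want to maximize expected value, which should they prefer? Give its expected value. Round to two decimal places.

Policy A ($10,947.08)

Policy A = 1/12 × (-1234) + 1/3 × 18000 + 1/4 × (-3667) + 1/3 × 17900 = -102.8333 + 6000 − 916.75 + 5966.6667 = 10947.0833
Policy B = 31/100 × 19500 + 9/100 × 12000 + 7/100 × 13800 + 53/100 × (-200) = 6045 + 1080 + 966 − 106 = 7985
Policy C = 1/9 × 14600 + 2/9 × 17800 + 5/9 × (-2067) + 1/9 × 8100 = 1622.2222 + 3955.5556 − 1148.3333 + 900 = 5329.4444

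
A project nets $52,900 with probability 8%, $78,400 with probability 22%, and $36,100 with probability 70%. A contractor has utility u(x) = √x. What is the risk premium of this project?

E[u] = 0.08·√52900 + 0.22·√78400 + 0.7·√36100 = 0.08·230 + 0.22·280 + 0.7·190 = 213
CE = (213)² = 45369
Risk premium = EV − CE = 46750 − 45369 = 1381

$1,381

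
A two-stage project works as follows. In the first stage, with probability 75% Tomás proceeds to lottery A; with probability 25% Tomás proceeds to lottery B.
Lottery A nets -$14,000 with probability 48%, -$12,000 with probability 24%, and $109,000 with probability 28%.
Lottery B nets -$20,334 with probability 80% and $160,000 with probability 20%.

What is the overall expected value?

$19,623.20

EV(A) = 0.48 × (-14000) + 0.24 × (-12000) + 0.28 × 109000 = -6720 − 2880 + 30520 = 20920
EV(B) = 0.8 × (-20334) + 0.2 × 160000 = -16267.2 + 32000 = 15732.8
Overall = 0.75 × 20920 + 0.25 × 15732.8 = 15690 + 3933.2 = 19623.2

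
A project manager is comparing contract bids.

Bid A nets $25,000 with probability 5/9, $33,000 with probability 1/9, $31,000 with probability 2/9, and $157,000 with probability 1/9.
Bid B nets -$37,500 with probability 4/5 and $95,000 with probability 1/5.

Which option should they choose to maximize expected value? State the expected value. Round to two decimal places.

Bid A = 5/9 × 25000 + 1/9 × 33000 + 2/9 × 31000 + 1/9 × 157000 = 13888.8889 + 3666.6667 + 6888.8889 + 17444.4444 = 41888.8889
Bid B = 4/5 × (-37500) + 1/5 × 95000 = -30000 + 19000 = -11000

Bid A ($41,888.89)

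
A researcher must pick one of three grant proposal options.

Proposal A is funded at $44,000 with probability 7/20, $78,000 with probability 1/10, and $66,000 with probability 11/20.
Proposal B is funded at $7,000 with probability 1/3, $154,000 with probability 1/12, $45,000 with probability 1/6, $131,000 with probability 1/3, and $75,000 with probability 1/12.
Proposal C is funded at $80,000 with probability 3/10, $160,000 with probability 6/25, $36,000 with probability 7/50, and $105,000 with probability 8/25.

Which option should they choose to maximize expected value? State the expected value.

Proposal C ($101,040)

Proposal A = 7/20 × 44000 + 1/10 × 78000 + 11/20 × 66000 = 15400 + 7800 + 36300 = 59500
Proposal B = 1/3 × 7000 + 1/12 × 154000 + 1/6 × 45000 + 1/3 × 131000 + 1/12 × 75000 = 2333.3333 + 12833.3333 + 7500 + 43666.6667 + 6250 = 72583.3333
Proposal C = 3/10 × 80000 + 6/25 × 160000 + 7/50 × 36000 + 8/25 × 105000 = 24000 + 38400 + 5040 + 33600 = 101040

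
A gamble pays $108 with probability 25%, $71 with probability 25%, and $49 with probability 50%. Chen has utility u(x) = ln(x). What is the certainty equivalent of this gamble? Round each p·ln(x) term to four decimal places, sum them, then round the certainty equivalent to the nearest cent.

E[u] = 0.25·ln(108) + 0.25·ln(71) + 0.5·ln(49) = 1.1705 + 1.0657 + 1.9459 = 4.1821
CE = e^4.1821 ≈ 65.50

$65.50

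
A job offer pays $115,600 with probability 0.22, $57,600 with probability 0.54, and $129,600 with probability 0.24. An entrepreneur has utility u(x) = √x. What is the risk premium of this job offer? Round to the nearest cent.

$3,075.36

E[u] = 0.22·√115600 + 0.54·√57600 + 0.24·√129600 = 0.22·340 + 0.54·240 + 0.24·360 = 290.8
CE = (290.8)² = 84564.64
Risk premium = EV − CE = 87640 − 84564.64 = 3075.36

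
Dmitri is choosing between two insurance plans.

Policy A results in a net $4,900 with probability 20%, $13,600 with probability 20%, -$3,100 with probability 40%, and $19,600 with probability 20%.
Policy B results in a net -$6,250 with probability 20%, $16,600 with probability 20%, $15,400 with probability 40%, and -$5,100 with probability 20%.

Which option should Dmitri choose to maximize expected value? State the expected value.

Policy B ($7,210)

Policy A = 0.2 × 4900 + 0.2 × 13600 + 0.4 × (-3100) + 0.2 × 19600 = 980 + 2720 − 1240 + 3920 = 6380
Policy B = 0.2 × (-6250) + 0.2 × 16600 + 0.4 × 15400 + 0.2 × (-5100) = -1250 + 3320 + 6160 − 1020 = 7210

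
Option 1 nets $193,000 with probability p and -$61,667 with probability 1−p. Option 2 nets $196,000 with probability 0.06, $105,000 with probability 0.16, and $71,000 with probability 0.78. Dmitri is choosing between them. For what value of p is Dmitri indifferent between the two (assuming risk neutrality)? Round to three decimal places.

EV(Option 2) = 0.06 × 196000 + 0.16 × 105000 + 0.78 × 71000 = 11760 + 16800 + 55380 = 83940
p·193000 + (1−p)·(-61667) = 83940
254667p − 61667 = 83940
p = (83940 + 61667) / 254667

p = 0.572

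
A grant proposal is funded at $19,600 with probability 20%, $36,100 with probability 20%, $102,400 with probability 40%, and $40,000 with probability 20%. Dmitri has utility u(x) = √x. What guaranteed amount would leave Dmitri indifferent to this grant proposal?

E[u] = 0.2·√19600 + 0.2·√36100 + 0.4·√102400 + 0.2·√40000 = 0.2·140 + 0.2·190 + 0.4·320 + 0.2·200 = 234
CE = (234)² = 54756

$54,756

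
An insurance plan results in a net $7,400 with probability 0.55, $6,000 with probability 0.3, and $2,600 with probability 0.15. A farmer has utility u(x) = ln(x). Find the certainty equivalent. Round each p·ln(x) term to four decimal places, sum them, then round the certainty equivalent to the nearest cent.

E[u] = 0.55·ln(7400) + 0.3·ln(6000) + 0.15·ln(2600) = 4.9001 + 2.6099 + 1.1795 = 8.6895
CE = e^8.6895 ≈ 5940.21

$5,940.21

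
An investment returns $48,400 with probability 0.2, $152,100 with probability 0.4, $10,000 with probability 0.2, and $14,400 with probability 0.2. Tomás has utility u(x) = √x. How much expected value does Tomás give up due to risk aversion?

E[u] = 0.2·√48400 + 0.4·√152100 + 0.2·√10000 + 0.2·√14400 = 0.2·220 + 0.4·390 + 0.2·100 + 0.2·120 = 244
CE = (244)² = 59536
Risk premium = EV − CE = 75400 − 59536 = 15864

$15,864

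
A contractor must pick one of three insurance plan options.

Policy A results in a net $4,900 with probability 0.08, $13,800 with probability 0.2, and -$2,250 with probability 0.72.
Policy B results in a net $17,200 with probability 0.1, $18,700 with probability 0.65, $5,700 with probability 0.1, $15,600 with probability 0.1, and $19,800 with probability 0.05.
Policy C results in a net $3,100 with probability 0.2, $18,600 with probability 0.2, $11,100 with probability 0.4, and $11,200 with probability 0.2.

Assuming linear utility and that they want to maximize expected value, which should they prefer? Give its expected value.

Policy B ($16,995)

Policy A = 0.08 × 4900 + 0.2 × 13800 + 0.72 × (-2250) = 392 + 2760 − 1620 = 1532
Policy B = 0.1 × 17200 + 0.65 × 18700 + 0.1 × 5700 + 0.1 × 15600 + 0.05 × 19800 = 1720 + 12155 + 570 + 1560 + 990 = 16995
Policy C = 0.2 × 3100 + 0.2 × 18600 + 0.4 × 11100 + 0.2 × 11200 = 620 + 3720 + 4440 + 2240 = 11020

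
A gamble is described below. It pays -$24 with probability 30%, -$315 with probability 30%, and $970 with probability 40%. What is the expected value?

EV = 0.3 × (-24) + 0.3 × (-315) + 0.4 × 970 = -7.2 − 94.5 + 388 = 286.3

$286.30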